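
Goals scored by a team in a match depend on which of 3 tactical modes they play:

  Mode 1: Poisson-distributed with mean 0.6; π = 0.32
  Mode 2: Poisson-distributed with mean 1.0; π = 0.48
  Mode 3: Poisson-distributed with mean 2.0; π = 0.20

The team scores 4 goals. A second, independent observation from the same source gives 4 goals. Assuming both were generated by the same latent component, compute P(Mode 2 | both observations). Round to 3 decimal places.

Apply Bayes' rule: the posterior for each component is proportional to its prior times its likelihood at x.
Since both observations come from the same component, the likelihood for component k is f_k(x₁)·f_k(x₂).
  f_1 = [e^(−0.6)·0.6^4/4! = 0.00296358] × [0.00296358] = 8.78282e-06
  f_2 = [e^(−1.0)·1.0^4/4! = 0.0153283] × [0.0153283] = 0.000234957
  f_3 = [e^(−2.0)·2.0^4/4! = 0.0902235] × [0.0902235] = 0.00814028
Weight by the priors:
  P(Z=1)·f_1 = 0.32 × 8.78282e-06 = 2.8105e-06
  P(Z=2)·f_2 = 0.48 × 0.000234957 = 0.000112779
  P(Z=3)·f_3 = 0.20 × 0.00814028 = 0.00162806
Denominator: 2.8105e-06 + 0.000112779 + 0.00162806 = 0.00174365
Responsibility of Mode 2: 0.000112779 / 0.00174365 ≈ 0.065

0.065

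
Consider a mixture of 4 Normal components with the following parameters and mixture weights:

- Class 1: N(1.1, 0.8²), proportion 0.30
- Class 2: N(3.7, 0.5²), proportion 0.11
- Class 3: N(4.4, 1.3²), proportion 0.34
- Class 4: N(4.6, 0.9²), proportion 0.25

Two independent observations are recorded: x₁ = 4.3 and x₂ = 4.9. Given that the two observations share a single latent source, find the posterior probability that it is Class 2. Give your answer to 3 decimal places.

0.025

Posterior ∝ prior × likelihood, so P(k | x) ∝ π_k f_k(x); normalise over all components.
Since both observations come from the same component, the likelihood for component k is f_k(x₁)·f_k(x₂).
  f_1 = [0.000167288] × [6.28688e-06] = 1.05172e-09
  f_2 = [0.388372] × [0.0447891] = 0.0173948
  f_3 = [0.305972] × [0.285] = 0.0872019
  f_4 = [0.419315] × [0.419315] = 0.175825
Multiply by the mixture weights:
  π_1·f_1 = 0.30 × 1.05172e-09 = 3.15516e-10
  π_2·f_2 = 0.11 × 0.0173948 = 0.00191343
  π_3·f_3 = 0.34 × 0.0872019 = 0.0296487
  π_4·f_4 = 0.25 × 0.175825 = 0.0439562
Marginal: 3.15516e-10 + 0.00191343 + 0.0296487 + 0.0439562 = 0.0755183
P(Class 2 | x₁,x₂) ≈ 0.025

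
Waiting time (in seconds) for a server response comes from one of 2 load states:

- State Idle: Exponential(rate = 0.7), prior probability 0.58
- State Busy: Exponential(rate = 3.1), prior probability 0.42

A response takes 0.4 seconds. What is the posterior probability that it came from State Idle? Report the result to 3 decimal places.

The responsibility of component k is π_k f_k(x) divided by Σ_j π_j f_j(x).
Component likelihoods at x = 0.4 seconds:
  f_Idle = 0.7·e^(−0.7·0.4) = 0.7·e^(−0.2800) = 0.529049
  f_Busy = 3.1·e^(−3.1·0.4) = 3.1·e^(−1.2400) = 0.897091
Multiply by the mixture weights:
  π_Idle·f_Idle = 0.58 × 0.529049 = 0.306848
  π_Busy·f_Busy = 0.42 × 0.897091 = 0.376778
Evidence: 0.306848 + 0.376778 = 0.683626
Responsibility of State Idle: 0.306848 / 0.683626 ≈ 0.449

0.449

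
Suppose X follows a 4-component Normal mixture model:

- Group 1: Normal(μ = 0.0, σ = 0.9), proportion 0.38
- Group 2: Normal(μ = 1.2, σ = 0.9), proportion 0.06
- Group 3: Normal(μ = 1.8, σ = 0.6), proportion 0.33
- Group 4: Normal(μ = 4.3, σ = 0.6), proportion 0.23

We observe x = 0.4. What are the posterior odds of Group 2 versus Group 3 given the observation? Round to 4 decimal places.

Since P(k|x) ∝ π_k f_k(x), the posterior odds are π_i f_i(x) / (π_j f_j(x)).
Normal densities:
  f_1 = 0.401582
  f_2 = 0.298603
  f_3 = 0.0437031
  f_4 = 4.44926e-10
Posterior odds = (π_2·f_2) / (π_3·f_3) = (0.06·0.298603) / (0.33·0.0437031) = 0.0179162 / 0.014422 ≈ 1.2423

1.2423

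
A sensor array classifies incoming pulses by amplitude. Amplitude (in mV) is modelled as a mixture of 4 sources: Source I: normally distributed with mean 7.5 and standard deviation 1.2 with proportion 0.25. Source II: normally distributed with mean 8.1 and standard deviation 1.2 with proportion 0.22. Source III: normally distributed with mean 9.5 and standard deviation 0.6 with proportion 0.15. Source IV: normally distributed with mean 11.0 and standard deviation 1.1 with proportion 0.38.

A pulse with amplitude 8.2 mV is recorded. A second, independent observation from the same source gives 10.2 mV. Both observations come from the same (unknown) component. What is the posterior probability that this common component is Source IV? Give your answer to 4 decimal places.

0.1273

Apply Bayes' rule: the posterior for each component is proportional to its prior times its likelihood at x.
Since both observations come from the same component, the likelihood for component k is f_k(x₁)·f_k(x₂).
  f_I = [(1/(1.2·√(2π)))·exp(−(8.2−7.5)²/(2·1.2²)) = 0.332452·exp(-0.17014) = 0.280439] × [0.0264497] = 0.00741753
  f_II = [(1/(1.2·√(2π)))·exp(−(8.2−8.1)²/(2·1.2²)) = 0.332452·exp(-0.00347) = 0.3313] × [0.0718978] = 0.0238197
  f_III = [(1/(0.6·√(2π)))·exp(−(8.2−9.5)²/(2·0.6²)) = 0.664904·exp(-2.34722) = 0.0635877] × [0.336664] = 0.0214077
  f_IV = [(1/(1.1·√(2π)))·exp(−(8.2−11.0)²/(2·1.1²)) = 0.362675·exp(-3.23967) = 0.0142085] × [0.278396] = 0.00395557
Prior × likelihood for each component:
  w_I·f_I = 0.25 × 0.00741753 = 0.00185438
  w_II·f_II = 0.22 × 0.0238197 = 0.00524033
  w_III·f_III = 0.15 × 0.0214077 = 0.00321116
  w_IV·f_IV = 0.38 × 0.00395557 = 0.00150312
Normaliser: 0.00185438 + 0.00524033 + 0.00321116 + 0.00150312 = 0.011809
So the posterior for Source IV is 0.00150312 / 0.011809 ≈ 0.1273.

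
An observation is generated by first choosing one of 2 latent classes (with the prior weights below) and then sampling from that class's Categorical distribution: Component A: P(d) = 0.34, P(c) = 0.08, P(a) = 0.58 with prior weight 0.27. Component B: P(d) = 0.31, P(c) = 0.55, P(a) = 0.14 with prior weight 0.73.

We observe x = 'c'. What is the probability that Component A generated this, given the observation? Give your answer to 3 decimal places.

Posterior ∝ prior × likelihood, so P(k | x) ∝ w_k f_k(x); normalise over all components.
Component likelihoods at x = 'c':
  f_A = 0.08
  f_B = 0.55
Prior × likelihood for each component:
  w_A·f_A = 0.27 × 0.08 = 0.0216
  w_B·f_B = 0.73 × 0.55 = 0.4015
Sum: 0.0216 + 0.4015 = 0.4231
P(Component A | data) ≈ 0.051

0.051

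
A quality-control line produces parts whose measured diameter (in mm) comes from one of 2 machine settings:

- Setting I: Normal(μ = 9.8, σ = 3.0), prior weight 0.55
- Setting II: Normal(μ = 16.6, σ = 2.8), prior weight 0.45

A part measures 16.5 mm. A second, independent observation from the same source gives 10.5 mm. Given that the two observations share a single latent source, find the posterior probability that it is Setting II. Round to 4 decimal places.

0.5212

P(component k | x) = π_k·f_k(x) / marginal(x), where marginal(x) = Σ_j π_j·f_j(x).
Since both observations come from the same component, the likelihood for component k is f_k(x₁)·f_k(x₂).
  p_I = [0.0109826] × [0.12941] = 0.00142126
  p_II = [0.142389] × [0.013278] = 0.00189064
Unnormalised posteriors:
  π_I·p_I = 0.55 × 0.00142126 = 0.000781692
  π_II·p_II = 0.45 × 0.00189064 = 0.000850788
Normaliser: 0.000781692 + 0.000850788 = 0.00163248
Responsibility of Setting II: 0.000850788 / 0.00163248 ≈ 0.5212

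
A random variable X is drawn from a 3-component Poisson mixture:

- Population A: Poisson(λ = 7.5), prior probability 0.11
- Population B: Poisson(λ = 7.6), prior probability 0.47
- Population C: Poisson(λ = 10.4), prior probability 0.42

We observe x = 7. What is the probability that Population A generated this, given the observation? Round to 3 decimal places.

The responsibility of component k is w_k f_k(x) divided by Σ_j w_j f_j(x).
Evaluate each component's likelihood at the observed value:
  p_A = e^(−7.5)·7.5^7/7! = 0.146484
  p_B = e^(−7.6)·7.6^7/7! = 0.145421
  p_C = e^(−10.4)·10.4^7/7! = 0.0794585
Weight by the priors:
  w_A·p_A = 0.11 × 0.146484 = 0.0161132
  w_B·p_B = 0.47 × 0.145421 = 0.0683478
  w_C·p_C = 0.42 × 0.0794585 = 0.0333726
Normaliser: 0.0161132 + 0.0683478 + 0.0333726 = 0.117834
So the posterior for Population A is 0.0161132 / 0.117834 ≈ 0.137.

0.137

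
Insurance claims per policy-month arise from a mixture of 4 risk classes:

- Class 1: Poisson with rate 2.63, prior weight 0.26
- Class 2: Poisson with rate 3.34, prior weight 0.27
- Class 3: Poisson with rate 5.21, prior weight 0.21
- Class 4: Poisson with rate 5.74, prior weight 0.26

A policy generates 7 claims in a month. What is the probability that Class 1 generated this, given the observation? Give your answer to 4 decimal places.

0.0464

Apply Bayes' rule: the posterior for each component is proportional to its prior times its likelihood at x.
Poisson probabilities:
  p_1 = 0.012447
  p_2 = 0.0326025
  p_3 = 0.112917
  p_4 = 0.130949
Multiply by the mixture weights:
  π_1·p_1 = 0.26 × 0.012447 = 0.00323622
  π_2·p_2 = 0.27 × 0.0326025 = 0.00880268
  π_3·p_3 = 0.21 × 0.112917 = 0.0237126
  π_4·p_4 = 0.26 × 0.130949 = 0.0340468
Normaliser: 0.00323622 + 0.00880268 + 0.0237126 + 0.0340468 = 0.0697982
So the posterior for Class 1 is 0.00323622 / 0.0697982 ≈ 0.0464.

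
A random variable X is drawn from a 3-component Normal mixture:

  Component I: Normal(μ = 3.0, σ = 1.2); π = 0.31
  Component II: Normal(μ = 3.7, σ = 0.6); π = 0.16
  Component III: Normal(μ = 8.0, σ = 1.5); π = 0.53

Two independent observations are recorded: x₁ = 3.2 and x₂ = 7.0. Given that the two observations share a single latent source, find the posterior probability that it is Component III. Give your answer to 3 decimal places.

The responsibility of component k is P(Z=k) f_k(x) divided by Σ_j P(Z=j) f_j(x).
Since both observations come from the same component, the likelihood for component k is f_k(x₁)·f_k(x₂).
  L_I = [(1/(1.2·√(2π)))·exp(−(3.2−3.0)²/(2·1.2²)) = 0.332452·exp(-0.01389) = 0.327866] × [0.00128523] = 0.000421385
  L_II = [(1/(0.6·√(2π)))·exp(−(3.2−3.7)²/(2·0.6²)) = 0.664904·exp(-0.34722) = 0.469853] × [1.79496e-07] = 8.43368e-08
  L_III = [(1/(1.5·√(2π)))·exp(−(3.2−8.0)²/(2·1.5²)) = 0.265962·exp(-5.12000) = 0.00158939] × [0.212965] = 0.000338485
Prior × likelihood for each component:
  P(Z=I)·L_I = 0.31 × 0.000421385 = 0.000130629
  P(Z=II)·L_II = 0.16 × 8.43368e-08 = 1.34939e-08
  P(Z=III)·L_III = 0.53 × 0.000338485 = 0.000179397
Marginal: 0.000130629 + 1.34939e-08 + 0.000179397 = 0.00031004
So the posterior for Component III is 0.000179397 / 0.00031004 ≈ 0.579.

0.579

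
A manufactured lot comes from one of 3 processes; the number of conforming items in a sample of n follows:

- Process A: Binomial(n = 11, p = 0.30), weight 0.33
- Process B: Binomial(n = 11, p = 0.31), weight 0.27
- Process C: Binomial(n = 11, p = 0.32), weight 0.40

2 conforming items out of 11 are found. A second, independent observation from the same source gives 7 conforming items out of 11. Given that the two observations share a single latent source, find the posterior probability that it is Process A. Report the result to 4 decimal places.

0.2943

P(component k | x) = π_k·f_k(x) / marginal(x), where marginal(x) = Σ_j π_j·f_j(x).
Since both observations come from the same component, the likelihood for component k is f_k(x₁)·f_k(x₂).
  f_A = [C(11,2)·0.30^2·0.70^9 = 55·0.09·0.0403536 = 0.19975] × [0.0173283] = 0.00346133
  f_B = [C(11,2)·0.31^2·0.69^9 = 55·0.0961·0.0354521 = 0.187382] × [0.0205798] = 0.00385629
  f_C = [C(11,2)·0.32^2·0.68^9 = 55·0.1024·0.0310871 = 0.175083] × [0.0242437] = 0.00424465
Unnormalised posteriors:
  π_A·f_A = 0.33 × 0.00346133 = 0.00114224
  π_B·f_B = 0.27 × 0.00385629 = 0.0010412
  π_C·f_C = 0.40 × 0.00424465 = 0.00169786
Evidence: 0.00114224 + 0.0010412 + 0.00169786 = 0.0038813
So the posterior for Process A is 0.00114224 / 0.0038813 ≈ 0.2943.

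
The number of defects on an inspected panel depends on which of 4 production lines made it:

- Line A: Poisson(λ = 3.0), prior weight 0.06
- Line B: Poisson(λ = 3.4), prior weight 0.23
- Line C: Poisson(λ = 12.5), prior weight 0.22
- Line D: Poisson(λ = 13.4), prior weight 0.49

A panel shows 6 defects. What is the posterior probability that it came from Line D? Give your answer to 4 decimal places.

0.2003

By Bayes' theorem, P(k | x) = w_k f_k(x) / Σ_j w_j f_j(x).
Component likelihoods at x = 6 defects:
  L_A = 0.0504094
  L_B = 0.0716044
  L_C = 0.0197445
  L_D = 0.0121829
Prior × likelihood for each component:
  w_A·L_A = 0.06 × 0.0504094 = 0.00302456
  w_B·L_B = 0.23 × 0.0716044 = 0.016469
  w_C·L_C = 0.22 × 0.0197445 = 0.00434379
  w_D·L_D = 0.49 × 0.0121829 = 0.00596961
Normaliser: 0.00302456 + 0.016469 + 0.00434379 + 0.00596961 = 0.029807
P(Line D | data) = 0.00596961 / 0.029807 ≈ 0.2003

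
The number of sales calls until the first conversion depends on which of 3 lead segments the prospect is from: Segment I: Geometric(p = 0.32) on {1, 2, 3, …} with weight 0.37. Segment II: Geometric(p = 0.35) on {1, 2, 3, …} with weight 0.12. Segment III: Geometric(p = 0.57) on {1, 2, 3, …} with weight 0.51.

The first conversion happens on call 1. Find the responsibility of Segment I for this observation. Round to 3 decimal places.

By Bayes' theorem, P(k | x) = P(Z=k) f_k(x) / Σ_j P(Z=j) f_j(x).
Geometric probabilities:
  f_I = 0.32
  f_II = 0.35
  f_III = 0.57
Prior × likelihood for each component:
  P(Z=I)·f_I = 0.37 × 0.32 = 0.1184
  P(Z=II)·f_II = 0.12 × 0.35 = 0.042
  P(Z=III)·f_III = 0.51 × 0.57 = 0.2907
Normaliser: 0.1184 + 0.042 + 0.2907 = 0.4511
Responsibility of Segment I: 0.1184 / 0.4511 ≈ 0.262

0.262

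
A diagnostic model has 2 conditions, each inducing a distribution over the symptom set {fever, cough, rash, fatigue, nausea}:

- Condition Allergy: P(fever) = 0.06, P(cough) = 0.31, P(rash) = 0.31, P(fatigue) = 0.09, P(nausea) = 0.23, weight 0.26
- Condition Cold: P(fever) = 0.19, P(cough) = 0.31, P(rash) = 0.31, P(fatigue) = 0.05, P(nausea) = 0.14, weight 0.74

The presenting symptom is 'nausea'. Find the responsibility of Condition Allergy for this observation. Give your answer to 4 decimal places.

0.3660

Apply Bayes' rule: the posterior for each component is proportional to its prior times its likelihood at x.
Categorical probabilities:
  p_Allergy = P(nausea | comp) = 0.23
  p_Cold = P(nausea | comp) = 0.14
Prior × likelihood for each component:
  π_Allergy·p_Allergy = 0.26 × 0.23 = 0.0598
  π_Cold·p_Cold = 0.74 × 0.14 = 0.1036
Evidence: 0.0598 + 0.1036 = 0.1634
P(Condition Allergy | data) = 0.0598 / 0.1634 ≈ 0.3660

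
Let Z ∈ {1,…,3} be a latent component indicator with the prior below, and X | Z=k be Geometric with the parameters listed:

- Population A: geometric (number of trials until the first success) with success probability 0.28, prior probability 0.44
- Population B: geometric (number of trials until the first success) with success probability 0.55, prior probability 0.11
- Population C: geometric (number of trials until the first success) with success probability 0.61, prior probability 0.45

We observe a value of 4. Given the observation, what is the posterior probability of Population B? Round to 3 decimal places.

0.081

Posterior ∝ prior × likelihood, so P(k | x) ∝ w_k f_k(x); normalise over all components.
Evaluate each component's likelihood at the observed value:
  p_A = 0.28·(1−0.28)^3 = 0.28·0.373248 = 0.104509
  p_B = 0.55·(1−0.55)^3 = 0.55·0.091125 = 0.0501187
  p_C = 0.61·(1−0.61)^3 = 0.61·0.059319 = 0.0361846
Multiply by the mixture weights:
  w_A·p_A = 0.44 × 0.104509 = 0.0459842
  w_B·p_B = 0.11 × 0.0501187 = 0.00551306
  w_C·p_C = 0.45 × 0.0361846 = 0.0162831
Denominator: 0.0459842 + 0.00551306 + 0.0162831 = 0.0677803
P(Population B | data) = 0.00551306 / 0.0677803 ≈ 0.081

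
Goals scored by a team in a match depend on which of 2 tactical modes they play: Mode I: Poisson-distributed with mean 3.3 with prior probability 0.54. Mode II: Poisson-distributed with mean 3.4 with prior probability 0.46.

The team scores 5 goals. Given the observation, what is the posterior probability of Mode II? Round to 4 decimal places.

Apply Bayes' rule: the posterior for each component is proportional to its prior times its likelihood at x.
Poisson probabilities:
  f_I = e^(−3.3)·3.3^5/5! = 0.120286
  f_II = e^(−3.4)·3.4^5/5! = 0.126361
Weight by the priors:
  P(Z=I)·f_I = 0.54 × 0.120286 = 0.0649547
  P(Z=II)·f_II = 0.46 × 0.126361 = 0.0581259
Evidence: 0.0649547 + 0.0581259 = 0.123081
P(Mode II | the observation) ≈ 0.4723

0.4723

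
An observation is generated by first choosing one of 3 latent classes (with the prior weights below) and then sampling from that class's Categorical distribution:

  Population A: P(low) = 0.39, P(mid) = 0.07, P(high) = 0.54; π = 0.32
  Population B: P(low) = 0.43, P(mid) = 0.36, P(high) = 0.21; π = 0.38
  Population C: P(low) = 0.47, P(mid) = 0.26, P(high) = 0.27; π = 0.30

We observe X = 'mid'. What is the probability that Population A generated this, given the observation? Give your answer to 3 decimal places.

By Bayes' theorem, P(k | x) = π_k f_k(x) / Σ_j π_j f_j(x).
Categorical probabilities:
  p_A = P(mid | comp) = 0.07
  p_B = P(mid | comp) = 0.36
  p_C = P(mid | comp) = 0.26
Multiply by the mixture weights:
  π_A·p_A = 0.32 × 0.07 = 0.0224
  π_B·p_B = 0.38 × 0.36 = 0.1368
  π_C·p_C = 0.30 × 0.26 = 0.078
Sum: 0.0224 + 0.1368 + 0.078 = 0.2372
P(Population A | x) = 0.0224 / 0.2372 ≈ 0.094

0.094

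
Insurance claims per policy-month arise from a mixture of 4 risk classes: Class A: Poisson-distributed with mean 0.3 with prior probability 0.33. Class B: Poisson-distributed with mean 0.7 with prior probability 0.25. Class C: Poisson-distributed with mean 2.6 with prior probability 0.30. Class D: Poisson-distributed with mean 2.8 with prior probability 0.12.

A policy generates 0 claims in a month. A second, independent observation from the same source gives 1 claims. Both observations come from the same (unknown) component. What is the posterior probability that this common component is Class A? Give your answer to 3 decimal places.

0.527

Posterior ∝ prior × likelihood, so P(k | x) ∝ π_k f_k(x); normalise over all components.
Since both observations come from the same component, the likelihood for component k is f_k(x₁)·f_k(x₂).
  p_A = [e^(−0.3)·0.3^0/0! = 0.740818] × [0.222245] = 0.164643
  p_B = [e^(−0.7)·0.7^0/0! = 0.496585] × [0.34761] = 0.172618
  p_C = [e^(−2.6)·2.6^0/0! = 0.0742736] × [0.193111] = 0.0143431
  p_D = [e^(−2.8)·2.8^0/0! = 0.0608101] × [0.170268] = 0.010354
Weight by the priors:
  π_A·p_A = 0.33 × 0.164643 = 0.0543324
  π_B·p_B = 0.25 × 0.172618 = 0.0431545
  π_C·p_C = 0.30 × 0.0143431 = 0.00430292
  π_D·p_D = 0.12 × 0.010354 = 0.00124248
Denominator: 0.0543324 + 0.0431545 + 0.00430292 + 0.00124248 = 0.103032
P(Class A | data) ≈ 0.527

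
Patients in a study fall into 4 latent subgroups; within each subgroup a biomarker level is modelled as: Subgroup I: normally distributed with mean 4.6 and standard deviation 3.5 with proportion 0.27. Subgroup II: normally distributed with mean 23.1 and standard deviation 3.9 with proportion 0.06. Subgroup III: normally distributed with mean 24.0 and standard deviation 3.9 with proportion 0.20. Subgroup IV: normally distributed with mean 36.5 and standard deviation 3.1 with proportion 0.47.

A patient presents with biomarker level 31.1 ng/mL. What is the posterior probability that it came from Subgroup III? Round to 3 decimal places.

0.218

Apply Bayes' rule: the posterior for each component is proportional to its prior times its likelihood at x.
Component likelihoods at x = 31.1 ng/mL:
  L_I = (1/(3.5·√(2π)))·exp(−(31.1−4.6)²/(2·3.5²)) = 0.113984·exp(-28.66327) = 4.06017e-14
  L_II = (1/(3.9·√(2π)))·exp(−(31.1−23.1)²/(2·3.9²)) = 0.102293·exp(-2.10388) = 0.0124779
  L_III = (1/(3.9·√(2π)))·exp(−(31.1−24.0)²/(2·3.9²)) = 0.102293·exp(-1.65713) = 0.0195057
  L_IV = (1/(3.1·√(2π)))·exp(−(31.1−36.5)²/(2·3.1²)) = 0.128691·exp(-1.51717) = 0.028226
Unnormalised posteriors:
  P(Z=I)·L_I = 0.27 × 4.06017e-14 = 1.09625e-14
  P(Z=II)·L_II = 0.06 × 0.0124779 = 0.000748676
  P(Z=III)·L_III = 0.20 × 0.0195057 = 0.00390114
  P(Z=IV)·L_IV = 0.47 × 0.028226 = 0.0132662
Sum: 1.09625e-14 + 0.000748676 + 0.00390114 + 0.0132662 = 0.0179161
So the posterior for Subgroup III is 0.00390114 / 0.0179161 ≈ 0.218.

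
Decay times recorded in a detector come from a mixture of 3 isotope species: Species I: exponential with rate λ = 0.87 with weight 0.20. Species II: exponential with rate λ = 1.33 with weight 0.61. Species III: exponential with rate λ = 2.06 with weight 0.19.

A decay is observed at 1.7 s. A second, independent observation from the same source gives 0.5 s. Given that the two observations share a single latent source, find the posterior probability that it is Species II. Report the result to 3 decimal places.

0.651

By Bayes' theorem, P(k | x) = π_k f_k(x) / Σ_j π_j f_j(x).
Since both observations come from the same component, the likelihood for component k is f_k(x₁)·f_k(x₂).
  L_I = [0.87·e^(−0.87·1.7) = 0.87·e^(−1.4790) = 0.198243] × [0.56312] = 0.111635
  L_II = [1.33·e^(−1.33·1.7) = 1.33·e^(−2.2610) = 0.138647] × [0.683984] = 0.0948326
  L_III = [2.06·e^(−2.06·1.7) = 2.06·e^(−3.5020) = 0.0620823] × [0.735434] = 0.0456575
Weight by the priors:
  π_I·L_I = 0.20 × 0.111635 = 0.0223269
  π_II·L_II = 0.61 × 0.0948326 = 0.0578479
  π_III·L_III = 0.19 × 0.0456575 = 0.00867492
Normaliser: 0.0223269 + 0.0578479 + 0.00867492 = 0.0888497
P(Species II | x₁, x₂) = 0.0578479 / 0.0888497 ≈ 0.651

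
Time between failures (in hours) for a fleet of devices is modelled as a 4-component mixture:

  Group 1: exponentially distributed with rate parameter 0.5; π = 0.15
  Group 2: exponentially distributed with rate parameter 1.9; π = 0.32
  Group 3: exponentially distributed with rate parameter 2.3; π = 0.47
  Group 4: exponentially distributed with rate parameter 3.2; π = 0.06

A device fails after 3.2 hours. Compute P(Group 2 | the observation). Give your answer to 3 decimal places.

0.081

By Bayes' theorem, P(k | x) = P(Z=k) f_k(x) / Σ_j P(Z=j) f_j(x).
Evaluate each component's likelihood at the observed value:
  p_1 = 0.100948
  p_2 = 0.00434754
  p_3 = 0.00146326
  p_4 = 0.000114281
Multiply by the mixture weights:
  P(Z=1)·p_1 = 0.15 × 0.100948 = 0.0151422
  P(Z=2)·p_2 = 0.32 × 0.00434754 = 0.00139121
  P(Z=3)·p_3 = 0.47 × 0.00146326 = 0.000687731
  P(Z=4)·p_4 = 0.06 × 0.000114281 = 6.85687e-06
Marginal: 0.0151422 + 0.00139121 + 0.000687731 + 6.85687e-06 = 0.017228
P(Group 2 | the observation) ≈ 0.081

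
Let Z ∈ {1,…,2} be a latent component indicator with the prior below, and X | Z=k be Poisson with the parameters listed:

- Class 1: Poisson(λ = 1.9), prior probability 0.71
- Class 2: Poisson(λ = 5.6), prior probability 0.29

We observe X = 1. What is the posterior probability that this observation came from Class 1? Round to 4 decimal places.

0.9711

Posterior ∝ prior × likelihood, so P(k | x) ∝ π_k f_k(x); normalise over all components.
Poisson probabilities:
  p_1 = 0.28418
  p_2 = 0.020708
Unnormalised posteriors:
  π_1·p_1 = 0.71 × 0.28418 = 0.201768
  π_2·p_2 = 0.29 × 0.020708 = 0.00600533
Evidence: 0.201768 + 0.00600533 = 0.207773
So the posterior for Class 1 is 0.201768 / 0.207773 ≈ 0.9711.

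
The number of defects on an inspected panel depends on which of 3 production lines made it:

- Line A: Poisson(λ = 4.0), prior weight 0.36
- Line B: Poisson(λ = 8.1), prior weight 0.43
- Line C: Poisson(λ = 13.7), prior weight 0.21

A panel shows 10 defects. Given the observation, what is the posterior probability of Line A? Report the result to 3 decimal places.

0.031

By Bayes' theorem, P(k | x) = w_k f_k(x) / Σ_j w_j f_j(x).
Component likelihoods at x = 10 defects:
  f_A = 0.00529248
  f_B = 0.101696
  f_C = 0.0720457
Multiply by the mixture weights:
  w_A·f_A = 0.36 × 0.00529248 = 0.00190529
  w_B·f_B = 0.43 × 0.101696 = 0.0437291
  w_C·f_C = 0.21 × 0.0720457 = 0.0151296
Denominator: 0.00190529 + 0.0437291 + 0.0151296 = 0.060764
P(Line A | 10 defects) ≈ 0.031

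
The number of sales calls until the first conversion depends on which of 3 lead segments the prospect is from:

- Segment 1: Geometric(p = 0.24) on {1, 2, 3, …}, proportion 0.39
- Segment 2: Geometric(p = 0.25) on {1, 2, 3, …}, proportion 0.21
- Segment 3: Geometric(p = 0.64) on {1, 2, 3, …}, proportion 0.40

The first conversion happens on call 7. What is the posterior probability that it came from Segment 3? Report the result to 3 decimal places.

0.020

Posterior ∝ prior × likelihood, so P(k | x) ∝ w_k f_k(x); normalise over all components.
Component likelihoods at x = 7:
  L_1 = 0.24·(1−0.24)^6 = 0.24·0.1927 = 0.046248
  L_2 = 0.25·(1−0.25)^6 = 0.25·0.177979 = 0.0444946
  L_3 = 0.64·(1−0.64)^6 = 0.64·0.00217678 = 0.00139314
Prior × likelihood for each component:
  w_1·L_1 = 0.39 × 0.046248 = 0.0180367
  w_2·L_2 = 0.21 × 0.0444946 = 0.00934387
  w_3·L_3 = 0.40 × 0.00139314 = 0.000557256
Evidence: 0.0180367 + 0.00934387 + 0.000557256 = 0.0279378
P(Segment 3 | x) = 0.000557256 / 0.0279378 ≈ 0.020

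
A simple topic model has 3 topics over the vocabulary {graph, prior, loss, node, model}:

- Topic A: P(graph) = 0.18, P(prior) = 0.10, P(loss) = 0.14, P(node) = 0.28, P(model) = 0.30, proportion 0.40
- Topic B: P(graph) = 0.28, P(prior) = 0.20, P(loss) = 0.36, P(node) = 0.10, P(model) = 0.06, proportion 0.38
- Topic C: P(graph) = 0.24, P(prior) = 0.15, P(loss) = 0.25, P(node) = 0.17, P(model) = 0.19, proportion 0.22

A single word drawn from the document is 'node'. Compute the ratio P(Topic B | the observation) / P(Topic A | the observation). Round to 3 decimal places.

0.339

Posterior odds = (π_i f_i(x)) / (π_j f_j(x)); the normalising sum cancels.
Component likelihoods at x = 'node':
  L_A = P(node | comp) = 0.28
  L_B = P(node | comp) = 0.10
  L_C = P(node | comp) = 0.17
Posterior odds = (π_B·L_B) / (π_A·L_A) = (0.38·0.1) / (0.40·0.28) = 0.038 / 0.112 ≈ 0.339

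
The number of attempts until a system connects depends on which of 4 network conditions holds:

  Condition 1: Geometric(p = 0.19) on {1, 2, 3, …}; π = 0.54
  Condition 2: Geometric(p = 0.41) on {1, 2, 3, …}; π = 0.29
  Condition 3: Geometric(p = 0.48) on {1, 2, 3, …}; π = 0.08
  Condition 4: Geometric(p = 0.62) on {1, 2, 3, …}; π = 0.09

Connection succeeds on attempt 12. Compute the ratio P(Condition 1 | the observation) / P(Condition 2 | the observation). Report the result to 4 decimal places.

28.1792

Since P(k|x) ∝ π_k f_k(x), the posterior odds are π_i f_i(x) / (π_j f_j(x)).
Evaluate each component's likelihood at the observed value:
  L_1 = 0.0187106
  L_2 = 0.00123639
  L_3 = 0.00036081
  L_4 = 1.47915e-05
Odds = (0.54/0.29) × (0.0187106/0.00123639) = 1.86207 × 15.1333 ≈ 28.1792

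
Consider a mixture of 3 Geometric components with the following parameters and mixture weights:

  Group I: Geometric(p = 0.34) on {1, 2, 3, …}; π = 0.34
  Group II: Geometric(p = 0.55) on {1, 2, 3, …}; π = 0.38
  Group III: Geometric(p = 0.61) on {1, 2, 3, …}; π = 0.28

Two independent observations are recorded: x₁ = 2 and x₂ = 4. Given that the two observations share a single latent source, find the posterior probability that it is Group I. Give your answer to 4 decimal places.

Apply Bayes' rule: the posterior for each component is proportional to its prior times its likelihood at x.
Since both observations come from the same component, the likelihood for component k is f_k(x₁)·f_k(x₂).
  f_I = [0.2244] × [0.0977486] = 0.0219348
  f_II = [0.2475] × [0.0501187] = 0.0124044
  f_III = [0.2379] × [0.0361846] = 0.00860831
Weight by the priors:
  w_I·f_I = 0.34 × 0.0219348 = 0.00745783
  w_II·f_II = 0.38 × 0.0124044 = 0.00471367
  w_III·f_III = 0.28 × 0.00860831 = 0.00241033
Sum: 0.00745783 + 0.00471367 + 0.00241033 = 0.0145818
So the posterior for Group I is 0.00745783 / 0.0145818 ≈ 0.5114.

0.5114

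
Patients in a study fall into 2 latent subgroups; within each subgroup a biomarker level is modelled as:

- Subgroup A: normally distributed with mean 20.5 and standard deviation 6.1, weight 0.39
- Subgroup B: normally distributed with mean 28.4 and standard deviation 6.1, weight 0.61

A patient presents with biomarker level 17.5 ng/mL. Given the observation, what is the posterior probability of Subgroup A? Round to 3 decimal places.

0.737

P(component k | x) = P(Z=k)·f_k(x) / marginal(x), where marginal(x) = Σ_j P(Z=j)·f_j(x).
Normal densities:
  p_A = 0.0579507
  p_B = 0.0132507
Unnormalised posteriors:
  P(Z=A)·p_A = 0.39 × 0.0579507 = 0.0226008
  P(Z=B)·p_B = 0.61 × 0.0132507 = 0.00808291
Marginal: 0.0226008 + 0.00808291 = 0.0306837
P(Subgroup A | x) = 0.0226008 / 0.0306837 ≈ 0.737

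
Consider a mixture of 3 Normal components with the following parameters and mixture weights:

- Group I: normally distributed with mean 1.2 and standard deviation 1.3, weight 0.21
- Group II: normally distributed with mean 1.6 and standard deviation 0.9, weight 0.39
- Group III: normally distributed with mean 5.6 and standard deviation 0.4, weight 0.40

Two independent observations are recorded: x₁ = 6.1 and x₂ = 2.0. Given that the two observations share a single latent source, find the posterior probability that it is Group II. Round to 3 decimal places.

0.019

By Bayes' theorem, P(k | x) = P(Z=k) f_k(x) / Σ_j P(Z=j) f_j(x).
Since both observations come from the same component, the likelihood for component k is f_k(x₁)·f_k(x₂).
  p_I = [(1/(1.3·√(2π)))·exp(−(6.1−1.2)²/(2·1.3²)) = 0.306879·exp(-7.10355) = 0.00025231] × [0.253941] = 6.40719e-05
  p_II = [(1/(0.9·√(2π)))·exp(−(6.1−1.6)²/(2·0.9²)) = 0.443269·exp(-12.50000) = 1.65191e-06] × [0.401582] = 6.63378e-07
  p_III = [(1/(0.4·√(2π)))·exp(−(6.1−5.6)²/(2·0.4²)) = 0.997356·exp(-0.78125) = 0.456623] × [2.56994e-18] = 1.17349e-18
Unnormalised posteriors:
  P(Z=I)·p_I = 0.21 × 6.40719e-05 = 1.34551e-05
  P(Z=II)·p_II = 0.39 × 6.63378e-07 = 2.58717e-07
  P(Z=III)·p_III = 0.40 × 1.17349e-18 = 4.69398e-19
Sum: 1.34551e-05 + 2.58717e-07 + 4.69398e-19 = 1.37138e-05
So the posterior for Group II is 2.58717e-07 / 1.37138e-05 ≈ 0.019.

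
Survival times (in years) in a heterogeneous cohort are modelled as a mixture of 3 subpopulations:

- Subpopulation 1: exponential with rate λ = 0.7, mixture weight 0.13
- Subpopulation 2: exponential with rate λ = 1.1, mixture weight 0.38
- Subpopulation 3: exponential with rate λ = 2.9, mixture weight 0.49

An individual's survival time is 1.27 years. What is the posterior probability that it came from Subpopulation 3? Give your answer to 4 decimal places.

Posterior ∝ prior × likelihood, so P(k | x) ∝ π_k f_k(x); normalise over all components.
Evaluate each component's likelihood at the observed value:
  f_1 = 0.7·e^(−0.7·1.27) = 0.7·e^(−0.8890) = 0.287747
  f_2 = 1.1·e^(−1.1·1.27) = 1.1·e^(−1.3970) = 0.272072
  f_3 = 2.9·e^(−2.9·1.27) = 2.9·e^(−3.6830) = 0.0729275
Unnormalised posteriors:
  π_1·f_1 = 0.13 × 0.287747 = 0.0374071
  π_2·f_2 = 0.38 × 0.272072 = 0.103387
  π_3·f_3 = 0.49 × 0.0729275 = 0.0357345
Evidence: 0.0374071 + 0.103387 + 0.0357345 = 0.176529
P(Subpopulation 3 | data) ≈ 0.2024

0.2024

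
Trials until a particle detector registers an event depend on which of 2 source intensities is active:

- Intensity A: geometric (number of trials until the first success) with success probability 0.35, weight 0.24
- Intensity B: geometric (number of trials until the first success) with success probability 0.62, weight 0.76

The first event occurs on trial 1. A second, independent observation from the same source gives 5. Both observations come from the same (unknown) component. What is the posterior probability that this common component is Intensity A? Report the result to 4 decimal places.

0.4628

By Bayes' theorem, P(k | x) = π_k f_k(x) / Σ_j π_j f_j(x).
Since both observations come from the same component, the likelihood for component k is f_k(x₁)·f_k(x₂).
  p_A = [0.35·(1−0.35)^0 = 0.35·1 = 0.35] × [0.0624772] = 0.021867
  p_B = [0.62·(1−0.62)^0 = 0.62·1 = 0.62] × [0.0129278] = 0.00801526
Multiply by the mixture weights:
  π_A·p_A = 0.24 × 0.021867 = 0.00524808
  π_B·p_B = 0.76 × 0.00801526 = 0.0060916
Evidence: 0.00524808 + 0.0060916 = 0.0113397
So the posterior for Intensity A is 0.00524808 / 0.0113397 ≈ 0.4628.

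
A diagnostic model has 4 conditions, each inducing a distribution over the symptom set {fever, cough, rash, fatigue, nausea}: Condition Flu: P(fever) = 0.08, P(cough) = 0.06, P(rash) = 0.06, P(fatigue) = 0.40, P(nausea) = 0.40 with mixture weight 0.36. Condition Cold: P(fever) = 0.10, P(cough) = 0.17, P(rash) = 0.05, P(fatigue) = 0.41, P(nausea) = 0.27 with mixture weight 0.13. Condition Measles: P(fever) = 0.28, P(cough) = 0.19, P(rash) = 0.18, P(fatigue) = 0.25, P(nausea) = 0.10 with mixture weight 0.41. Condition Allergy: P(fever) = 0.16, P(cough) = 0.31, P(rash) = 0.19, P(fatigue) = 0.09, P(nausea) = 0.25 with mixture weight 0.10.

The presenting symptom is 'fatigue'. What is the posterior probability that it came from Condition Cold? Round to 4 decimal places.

0.1726

P(component k | x) = π_k·f_k(x) / marginal(x), where marginal(x) = Σ_j π_j·f_j(x).
Categorical probabilities:
  p_Flu = P(fatigue | comp) = 0.40
  p_Cold = P(fatigue | comp) = 0.41
  p_Measles = P(fatigue | comp) = 0.25
  p_Allergy = P(fatigue | comp) = 0.09
Unnormalised posteriors:
  π_Flu·p_Flu = 0.36 × 0.4 = 0.144
  π_Cold·p_Cold = 0.13 × 0.41 = 0.0533
  π_Measles·p_Measles = 0.41 × 0.25 = 0.1025
  π_Allergy·p_Allergy = 0.10 × 0.09 = 0.009
Marginal: 0.144 + 0.0533 + 0.1025 + 0.009 = 0.3088
P(Condition Cold | the observation) ≈ 0.1726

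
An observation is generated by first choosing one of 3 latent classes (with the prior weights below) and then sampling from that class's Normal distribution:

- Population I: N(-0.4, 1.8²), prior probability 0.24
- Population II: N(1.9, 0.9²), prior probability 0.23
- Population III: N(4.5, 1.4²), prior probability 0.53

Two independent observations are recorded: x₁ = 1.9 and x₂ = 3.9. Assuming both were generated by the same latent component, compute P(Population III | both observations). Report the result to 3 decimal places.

The responsibility of component k is P(Z=k) f_k(x) divided by Σ_j P(Z=j) f_j(x).
Since both observations come from the same component, the likelihood for component k is f_k(x₁)·f_k(x₂).
  f_I = [0.0979711] × [0.0127769] = 0.00125176
  f_II = [0.443269] × [0.0375263] = 0.0166342
  f_III = [0.0507979] × [0.259955] = 0.0132052
Multiply by the mixture weights:
  P(Z=I)·f_I = 0.24 × 0.00125176 = 0.000300423
  P(Z=II)·f_II = 0.23 × 0.0166342 = 0.00382588
  P(Z=III)·f_III = 0.53 × 0.0132052 = 0.00699873
Marginal: 0.000300423 + 0.00382588 + 0.00699873 = 0.011125
Responsibility of Population III: 0.00699873 / 0.011125 ≈ 0.629

0.629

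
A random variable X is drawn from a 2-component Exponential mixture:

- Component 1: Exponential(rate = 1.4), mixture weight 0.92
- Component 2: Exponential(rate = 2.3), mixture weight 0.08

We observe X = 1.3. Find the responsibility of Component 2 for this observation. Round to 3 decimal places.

0.042

The responsibility of component k is w_k f_k(x) divided by Σ_j w_j f_j(x).
Exponential densities:
  f_1 = 0.226836
  f_2 = 0.115661
Weight by the priors:
  w_1·f_1 = 0.92 × 0.226836 = 0.208689
  w_2·f_2 = 0.08 × 0.115661 = 0.00925289
Evidence: 0.208689 + 0.00925289 = 0.217942
So the posterior for Component 2 is 0.00925289 / 0.217942 ≈ 0.042.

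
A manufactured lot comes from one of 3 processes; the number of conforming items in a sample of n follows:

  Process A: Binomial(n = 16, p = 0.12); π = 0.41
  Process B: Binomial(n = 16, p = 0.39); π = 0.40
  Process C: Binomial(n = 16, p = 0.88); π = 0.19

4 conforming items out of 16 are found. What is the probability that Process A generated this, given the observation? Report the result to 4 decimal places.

P(component k | x) = w_k·f_k(x) / marginal(x), where marginal(x) = Σ_j w_j·f_j(x).
Binomial probabilities:
  L_A = C(16,4)·0.12^4·0.88^12 = 1820·0.00020736·0.215671 = 0.0813933
  L_B = C(16,4)·0.39^4·0.61^12 = 1820·0.0231344·0.00265435 = 0.11176
  L_C = C(16,4)·0.88^4·0.12^12 = 1820·0.599695·8.9161e-12 = 9.73144e-09
Multiply by the mixture weights:
  w_A·L_A = 0.41 × 0.0813933 = 0.0333712
  w_B·L_B = 0.40 × 0.11176 = 0.0447041
  w_C·L_C = 0.19 × 9.73144e-09 = 1.84897e-09
Normaliser: 0.0333712 + 0.0447041 + 1.84897e-09 = 0.0780754
P(Process A | data) = 0.0333712 / 0.0780754 ≈ 0.4274

0.4274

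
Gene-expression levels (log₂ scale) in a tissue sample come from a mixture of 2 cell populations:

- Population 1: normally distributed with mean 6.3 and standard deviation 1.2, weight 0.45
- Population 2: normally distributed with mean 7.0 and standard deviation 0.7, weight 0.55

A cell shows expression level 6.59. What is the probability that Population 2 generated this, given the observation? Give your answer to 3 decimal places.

Posterior ∝ prior × likelihood, so P(k | x) ∝ π_k f_k(x); normalise over all components.
Evaluate each component's likelihood at the observed value:
  p_1 = (1/(1.2·√(2π)))·exp(−(6.59−6.3)²/(2·1.2²)) = 0.332452·exp(-0.02920) = 0.322884
  p_2 = (1/(0.7·√(2π)))·exp(−(6.59−7.0)²/(2·0.7²)) = 0.569918·exp(-0.17153) = 0.480084
Unnormalised posteriors:
  π_1·p_1 = 0.45 × 0.322884 = 0.145298
  π_2·p_2 = 0.55 × 0.480084 = 0.264046
Sum: 0.145298 + 0.264046 = 0.409344
P(Population 2 | data) ≈ 0.645

0.645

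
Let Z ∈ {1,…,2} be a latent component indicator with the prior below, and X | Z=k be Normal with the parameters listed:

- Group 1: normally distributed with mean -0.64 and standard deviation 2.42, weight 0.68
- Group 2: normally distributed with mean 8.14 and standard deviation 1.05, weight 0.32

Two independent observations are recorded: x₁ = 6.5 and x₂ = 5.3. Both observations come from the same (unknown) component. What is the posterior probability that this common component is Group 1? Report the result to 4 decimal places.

By Bayes' theorem, P(k | x) = w_k f_k(x) / Σ_j w_j f_j(x).
Since both observations come from the same component, the likelihood for component k is f_k(x₁)·f_k(x₂).
  f_1 = [(1/(2.42·√(2π)))·exp(−(6.5−-0.64)²/(2·2.42²)) = 0.164852·exp(-4.35247) = 0.00212247] × [0.00810639] = 1.72056e-05
  f_2 = [(1/(1.05·√(2π)))·exp(−(6.5−8.14)²/(2·1.05²)) = 0.379945·exp(-1.21977) = 0.112197] × [0.0097978] = 0.00109928
Multiply by the mixture weights:
  w_1·f_1 = 0.68 × 1.72056e-05 = 1.16998e-05
  w_2·f_2 = 0.32 × 0.00109928 = 0.00035177
Evidence: 1.16998e-05 + 0.00035177 = 0.00036347
P(Group 1 | x₁,x₂) = 1.16998e-05 / 0.00036347 ≈ 0.0322

0.0322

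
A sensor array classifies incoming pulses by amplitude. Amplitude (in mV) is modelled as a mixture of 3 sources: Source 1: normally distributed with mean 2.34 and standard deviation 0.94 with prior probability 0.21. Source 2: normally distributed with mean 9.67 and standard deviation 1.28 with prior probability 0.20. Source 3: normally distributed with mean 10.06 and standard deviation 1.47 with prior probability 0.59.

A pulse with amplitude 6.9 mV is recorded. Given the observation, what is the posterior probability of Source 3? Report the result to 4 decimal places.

The responsibility of component k is π_k f_k(x) divided by Σ_j π_j f_j(x).
Evaluate each component's likelihood at the observed value:
  p_1 = (1/(0.94·√(2π)))·exp(−(6.9−2.34)²/(2·0.94²)) = 0.424407·exp(-11.76641) = 3.29378e-06
  p_2 = (1/(1.28·√(2π)))·exp(−(6.9−9.67)²/(2·1.28²)) = 0.311674·exp(-2.34158) = 0.0299753
  p_3 = (1/(1.47·√(2π)))·exp(−(6.9−10.06)²/(2·1.47²)) = 0.271389·exp(-2.31052) = 0.0269245
Multiply by the mixture weights:
  π_1·p_1 = 0.21 × 3.29378e-06 = 6.91695e-07
  π_2·p_2 = 0.20 × 0.0299753 = 0.00599506
  π_3·p_3 = 0.59 × 0.0269245 = 0.0158854
Sum: 6.91695e-07 + 0.00599506 + 0.0158854 = 0.0218812
Responsibility of Source 3: 0.0158854 / 0.0218812 ≈ 0.7260

0.7260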